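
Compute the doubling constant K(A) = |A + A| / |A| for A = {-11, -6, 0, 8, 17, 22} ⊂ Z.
K = |A + A| / |A| = 19/6

Enumerate A + A = {a + b : a, b ∈ A}. With |A| = 6, there are |A|^2 = 36 ordered sum pairs; collecting distinct values, A + A = {-22, -17, -12, -11, -6, -3, 0, 2, 6, 8, 11, 16, 17, 22, 25, 30, 34, 39, 44}, so |A + A| = 19. Thus K = 19/6. For comparison, the minimum possible |A + A| over all 6-element sets is 2·6 − 1 = 11 (so min K = 11/6), attained only by arithmetic progressions.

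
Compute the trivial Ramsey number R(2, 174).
R(2, 174) = 174

R(2, k) = k for all k ≥ 2: in a 2-colouring of K_k, either some edge is red (a red K_2) or all edges are blue (a blue K_k). And K_{173} coloured all-blue has no blue K_174, so R(2, 174) > 173. Hence R(2, 174) = 174.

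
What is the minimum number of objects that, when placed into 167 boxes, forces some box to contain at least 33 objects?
n = (33 − 1)·167 + 1 = 5345

By the generalised pigeonhole principle, to guarantee some box contains ≥ r objects we need more than (r − 1) · k objects total. Threshold: n = (r − 1) · k + 1. With r = 33 and k = 167: n = 32 · 167 + 1 = 5344 + 1 = 5345. For n = 5344 = 32 · 167, we can put exactly 32 objects in every box, avoiding 33 in any single one — so 5345 is tight.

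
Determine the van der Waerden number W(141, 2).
W(141, 2) = 141 + 1 = 142

A 2-term AP is any pair of integers, so a monochromatic 2-AP exists iff some colour is used at least twice. With 141 colours, the colouring i ↦ i on {1, ..., 141} uses each colour once, avoiding any monochromatic pair, so W(141, 2) > 141. For {1, ..., 142}, pigeonhole forces two integers of the same colour, which form a monochromatic 2-AP. Hence W(141, 2) = 142.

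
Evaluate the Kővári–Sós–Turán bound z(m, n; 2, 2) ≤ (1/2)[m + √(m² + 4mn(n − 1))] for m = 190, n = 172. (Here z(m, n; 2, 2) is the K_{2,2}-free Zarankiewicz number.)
z(190, 172; 2, 2) ≤ (1/2)[190 + √(190² + 4·190·172·171)] = (1/2)[190 + √22389220] = 2460.8624

Kővári–Sós–Turán: let r_1, ..., r_190 be the row sums and z = Σ r_i the total number of 1s. Each pair of columns can share at most one row with both entries 1 (else a 2×2 all-ones block appears), so Σ_i C(r_i, 2) ≤ C(172, 2) = 14706. By convexity Σ_i C(r_i, 2) ≥ 190·C(z/190, 2) = z(z − 190)/(2·190), giving z² − 190z − 190·172·171 ≤ 0 and hence z ≤ (1/2)[190 + √(36100 + 4·5588280)] = (1/2)[190 + √22389220] ≈ (1/2)(190 + 4731.7248) = 2460.8624.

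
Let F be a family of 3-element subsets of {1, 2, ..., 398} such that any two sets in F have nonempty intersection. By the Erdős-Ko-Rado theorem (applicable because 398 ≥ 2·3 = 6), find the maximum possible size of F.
max |F| = C(397, 2) = 78606

The Erdős-Ko-Rado theorem states: for n ≥ 2k, an intersecting family of k-subsets of an n-element set has size at most C(n − 1, k − 1), with equality for 'star' families {A ⊆ [n] : |A| = k, i ∈ A} (fix an element i). For n = 398, k = 3: C(397, 2) = 78606.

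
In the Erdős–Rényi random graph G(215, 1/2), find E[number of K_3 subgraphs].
E[# K_3] = C(215, 3) · (1/2)^C(3, 2) = 1633355 / 2^3 = 204169.375

For each 3-subset S of vertices (there are C(215, 3) = 1633355 such S), let X_S = 1 if S induces a K_3 (all C(3, 2) = 3 edges present). Then P(X_S = 1) = (1/2)^3 = 1/8. By linearity of expectation, E[# K_3] = C(215, 3) · (1/2)^3 = 1633355 / 8 = 204169.375.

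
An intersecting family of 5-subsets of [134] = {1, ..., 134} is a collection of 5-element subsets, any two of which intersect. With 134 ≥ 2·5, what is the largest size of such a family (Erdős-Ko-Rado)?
max |F| = C(133, 4) = 12457445

Erdős-Ko-Rado (1961): when n ≥ 2k, max |F| = C(n−1, k−1). The bound is attained by the star {A : i ∈ A} for any fixed i ∈ [n]. Here C(134−1, 5−1) = C(133, 4) = 12457445.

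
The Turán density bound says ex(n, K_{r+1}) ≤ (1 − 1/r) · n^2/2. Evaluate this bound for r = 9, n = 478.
Turán density bound = (8/9) · 478^2/2 = 913936/9 ≈ 101548.4444

Turán's theorem: ex(n, K_{r+1}) is achieved by the complete r-partite Turán graph T(n, r) with parts as balanced as possible, and is at most (1 − 1/r) · n^2/2. For r = 9, n = 478: the density bound is (8/9) · 228484/2 = 913936/9 ≈ 101548.4444. The integer-valued extremum is e(T(478, 9)) = 101548, which is strictly less than the density bound 913936/9 since 9 ∤ 478 (the parts of T(478, 9) cannot all be equal).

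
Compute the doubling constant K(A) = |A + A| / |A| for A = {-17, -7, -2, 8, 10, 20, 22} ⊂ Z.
K = |A + A| / |A| = 23/7

Enumerate A + A = {a + b : a, b ∈ A}. With |A| = 7, there are |A|^2 = 49 ordered sum pairs; collecting distinct values, A + A = {-34, -24, -19, -14, -9, -7, -4, 1, 3, 5, 6, 8, 13, 15, 16, 18, 20, 28, 30, 32, 40, 42, 44}, so |A + A| = 23. Thus K = 23/7. For comparison, the minimum possible |A + A| over all 7-element sets is 2·7 − 1 = 13 (so min K = 13/7), attained only by arithmetic progressions.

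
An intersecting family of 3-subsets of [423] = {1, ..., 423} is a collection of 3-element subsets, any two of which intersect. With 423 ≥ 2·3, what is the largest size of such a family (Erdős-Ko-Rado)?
max |F| = C(422, 2) = 88831

Erdős-Ko-Rado (1961): when n ≥ 2k, max |F| = C(n−1, k−1). The bound is attained by the star {A : i ∈ A} for any fixed i ∈ [n]. Here C(423−1, 3−1) = C(422, 2) = 88831.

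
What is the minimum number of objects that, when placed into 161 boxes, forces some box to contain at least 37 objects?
n = (37 − 1)·161 + 1 = 5797

By the generalised pigeonhole principle, to guarantee some box contains ≥ r objects we need more than (r − 1) · k objects total. Threshold: n = (r − 1) · k + 1. With r = 37 and k = 161: n = 36 · 161 + 1 = 5796 + 1 = 5797. For n = 5796 = 36 · 161, we can put exactly 36 objects in every box, avoiding 37 in any single one — so 5797 is tight.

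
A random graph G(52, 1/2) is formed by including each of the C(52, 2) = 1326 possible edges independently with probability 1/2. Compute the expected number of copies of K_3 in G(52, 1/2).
E[# K_3] = C(52, 3) · (1/2)^C(3, 2) = 22100 / 2^3 = 5525/2 = 2762.5

For each 3-subset S of vertices (there are C(52, 3) = 22100 such S), let X_S = 1 if S induces a K_3 (all C(3, 2) = 3 edges present). Then P(X_S = 1) = (1/2)^3 = 1/8. By linearity of expectation, E[# K_3] = C(52, 3) · (1/2)^3 = 22100 / 8 = 5525/2 = 2762.5.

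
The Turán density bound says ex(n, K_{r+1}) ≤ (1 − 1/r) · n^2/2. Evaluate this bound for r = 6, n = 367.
Turán density bound = (5/6) · 367^2/2 = 673445/12 ≈ 56120.4167

Turán's theorem: ex(n, K_{r+1}) is achieved by the complete r-partite Turán graph T(n, r) with parts as balanced as possible, and is at most (1 − 1/r) · n^2/2. For r = 6, n = 367: the density bound is (5/6) · 134689/2 = 673445/12 ≈ 56120.4167. The integer-valued extremum is e(T(367, 6)) = 56120, which is strictly less than the density bound 673445/12 since 6 ∤ 367 (the parts of T(367, 6) cannot all be equal).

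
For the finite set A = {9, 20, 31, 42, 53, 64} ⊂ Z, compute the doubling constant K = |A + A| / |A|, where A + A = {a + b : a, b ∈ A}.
K = |A + A| / |A| = 11/6

Enumerate A + A = {a + b : a, b ∈ A}. With |A| = 6, there are |A|^2 = 36 ordered sum pairs; collecting distinct values, A + A = {18, 29, 40, 51, 62, 73, 84, 95, 106, 117, 128}, so |A + A| = 11. Thus K = 11/6. Here |A + A| = 2|A| − 1 = 11, the minimum possible — so K = 11/6 is minimal, which holds iff A is an arithmetic progression.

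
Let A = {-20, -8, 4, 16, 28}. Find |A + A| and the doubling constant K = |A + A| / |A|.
K = |A + A| / |A| = 9/5

Enumerate A + A = {a + b : a, b ∈ A}. With |A| = 5, there are |A|^2 = 25 ordered sum pairs; collecting distinct values, A + A = {-40, -28, -16, -4, 8, 20, 32, 44, 56}, so |A + A| = 9. Thus K = 9/5. Here |A + A| = 2|A| − 1 = 9, the minimum possible — so K = 9/5 is minimal, which holds iff A is an arithmetic progression.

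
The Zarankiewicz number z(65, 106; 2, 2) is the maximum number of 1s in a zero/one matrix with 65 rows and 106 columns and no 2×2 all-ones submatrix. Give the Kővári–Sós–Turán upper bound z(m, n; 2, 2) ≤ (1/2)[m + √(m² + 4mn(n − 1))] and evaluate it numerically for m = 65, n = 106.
z(65, 106; 2, 2) ≤ (1/2)[65 + √(65² + 4·65·106·105)] = (1/2)[65 + √2898025] = 883.6793

Kővári–Sós–Turán: let r_1, ..., r_65 be the row sums and z = Σ r_i the total number of 1s. Each pair of columns can share at most one row with both entries 1 (else a 2×2 all-ones block appears), so Σ_i C(r_i, 2) ≤ C(106, 2) = 5565. By convexity Σ_i C(r_i, 2) ≥ 65·C(z/65, 2) = z(z − 65)/(2·65), giving z² − 65z − 65·106·105 ≤ 0 and hence z ≤ (1/2)[65 + √(4225 + 4·723450)] = (1/2)[65 + √2898025] ≈ (1/2)(65 + 1702.3587) = 883.6793.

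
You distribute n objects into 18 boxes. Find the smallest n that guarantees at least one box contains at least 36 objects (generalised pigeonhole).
n = (36 − 1)·18 + 1 = 631

By the generalised pigeonhole principle, to guarantee some box contains ≥ r objects we need more than (r − 1) · k objects total. Threshold: n = (r − 1) · k + 1. With r = 36 and k = 18: n = 35 · 18 + 1 = 630 + 1 = 631. For n = 630 = 35 · 18, we can put exactly 35 objects in every box, avoiding 36 in any single one — so 631 is tight.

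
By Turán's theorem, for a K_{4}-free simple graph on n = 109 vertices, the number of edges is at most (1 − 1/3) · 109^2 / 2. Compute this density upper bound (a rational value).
Turán density bound = (2/3) · 109^2/2 = 11881/3 ≈ 3960.3333

Turán's theorem: ex(n, K_{r+1}) is achieved by the complete r-partite Turán graph T(n, r) with parts as balanced as possible, and is at most (1 − 1/r) · n^2/2. For r = 3, n = 109: the density bound is (2/3) · 11881/2 = 11881/3 ≈ 3960.3333. The integer-valued extremum is e(T(109, 3)) = 3960, which is strictly less than the density bound 11881/3 since 3 ∤ 109 (the parts of T(109, 3) cannot all be equal).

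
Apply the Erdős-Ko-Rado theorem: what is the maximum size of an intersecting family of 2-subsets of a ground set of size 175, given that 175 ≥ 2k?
max |F| = C(174, 1) = 174

Erdős-Ko-Rado (1961): when n ≥ 2k, max |F| = C(n−1, k−1). The bound is attained by the star {A : i ∈ A} for any fixed i ∈ [n]. Here C(175−1, 2−1) = C(174, 1) = 174.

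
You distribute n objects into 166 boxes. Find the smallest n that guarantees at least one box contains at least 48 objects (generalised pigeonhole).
n = (48 − 1)·166 + 1 = 7803

By the generalised pigeonhole principle, to guarantee some box contains ≥ r objects we need more than (r − 1) · k objects total. Threshold: n = (r − 1) · k + 1. With r = 48 and k = 166: n = 47 · 166 + 1 = 7802 + 1 = 7803. For n = 7802 = 47 · 166, we can put exactly 47 objects in every box, avoiding 48 in any single one — so 7803 is tight.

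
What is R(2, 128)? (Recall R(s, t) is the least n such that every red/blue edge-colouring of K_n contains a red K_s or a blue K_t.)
R(2, 128) = 128

R(2, k) = k for all k ≥ 2: in a 2-colouring of K_k, either some edge is red (a red K_2) or all edges are blue (a blue K_k). And K_{127} coloured all-blue has no blue K_128, so R(2, 128) > 127. Hence R(2, 128) = 128.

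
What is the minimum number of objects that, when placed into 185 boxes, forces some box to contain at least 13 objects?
n = (13 − 1)·185 + 1 = 2221

By the generalised pigeonhole principle, to guarantee some box contains ≥ r objects we need more than (r − 1) · k objects total. Threshold: n = (r − 1) · k + 1. With r = 13 and k = 185: n = 12 · 185 + 1 = 2220 + 1 = 2221. For n = 2220 = 12 · 185, we can put exactly 12 objects in every box, avoiding 13 in any single one — so 2221 is tight.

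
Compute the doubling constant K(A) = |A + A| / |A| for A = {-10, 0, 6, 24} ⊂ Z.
K = |A + A| / |A| = 10/4 = 5/2

Enumerate A + A = {a + b : a, b ∈ A}. With |A| = 4, there are |A|^2 = 16 ordered sum pairs; collecting distinct values, A + A = {-20, -10, -4, 0, 6, 12, 14, 24, 30, 48}, so |A + A| = 10. Thus K = 10/4 = 5/2. For comparison, the minimum possible |A + A| over all 4-element sets is 2·4 − 1 = 7 (so min K = 7/4), attained only by arithmetic progressions.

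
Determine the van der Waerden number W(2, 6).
W(2, 6) = 1132

This is a classical value, W(2, 6) = 1132, established by combining an explicit 2-colouring of {1, ..., 1131} with no monochromatic 6-AP (giving the lower bound W(2, 6) > 1131) and a finite case analysis / exhaustive computer search showing every 2-colouring of {1, ..., 1132} has such an AP.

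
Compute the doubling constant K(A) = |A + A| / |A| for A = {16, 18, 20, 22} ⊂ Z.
K = |A + A| / |A| = 7/4

Enumerate A + A = {a + b : a, b ∈ A}. With |A| = 4, there are |A|^2 = 16 ordered sum pairs; collecting distinct values, A + A = {32, 34, 36, 38, 40, 42, 44}, so |A + A| = 7. Thus K = 7/4. Here |A + A| = 2|A| − 1 = 7, the minimum possible — so K = 7/4 is minimal, which holds iff A is an arithmetic progression.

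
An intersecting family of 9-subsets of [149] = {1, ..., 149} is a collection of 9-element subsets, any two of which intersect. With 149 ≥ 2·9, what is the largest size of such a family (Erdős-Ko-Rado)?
max |F| = C(148, 8) = 4709614623714

Erdős-Ko-Rado (1961): when n ≥ 2k, max |F| = C(n−1, k−1). The bound is attained by the star {A : i ∈ A} for any fixed i ∈ [n]. Here C(149−1, 9−1) = C(148, 8) = 4709614623714.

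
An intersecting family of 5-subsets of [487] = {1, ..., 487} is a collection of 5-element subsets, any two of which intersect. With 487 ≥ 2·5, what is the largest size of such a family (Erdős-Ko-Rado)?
max |F| = C(486, 4) = 2295933255

Erdős-Ko-Rado (1961): when n ≥ 2k, max |F| = C(n−1, k−1). The bound is attained by the star {A : i ∈ A} for any fixed i ∈ [n]. Here C(487−1, 5−1) = C(486, 4) = 2295933255.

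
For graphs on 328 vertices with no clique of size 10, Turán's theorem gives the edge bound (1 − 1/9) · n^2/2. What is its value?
Turán density bound = (8/9) · 328^2/2 = 430336/9 ≈ 47815.1111

Turán's theorem: ex(n, K_{r+1}) is achieved by the complete r-partite Turán graph T(n, r) with parts as balanced as possible, and is at most (1 − 1/r) · n^2/2. For r = 9, n = 328: the density bound is (8/9) · 107584/2 = 430336/9 ≈ 47815.1111. The integer-valued extremum is e(T(328, 9)) = 47814, which is strictly less than the density bound 430336/9 since 9 ∤ 328 (the parts of T(328, 9) cannot all be equal).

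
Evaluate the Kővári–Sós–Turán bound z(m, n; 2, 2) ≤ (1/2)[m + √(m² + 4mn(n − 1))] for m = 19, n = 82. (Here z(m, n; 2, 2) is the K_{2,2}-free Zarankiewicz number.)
z(19, 82; 2, 2) ≤ (1/2)[19 + √(19² + 4·19·82·81)] = (1/2)[19 + √505153] = 364.8706

Kővári–Sós–Turán: let r_1, ..., r_19 be the row sums and z = Σ r_i the total number of 1s. Each pair of columns can share at most one row with both entries 1 (else a 2×2 all-ones block appears), so Σ_i C(r_i, 2) ≤ C(82, 2) = 3321. By convexity Σ_i C(r_i, 2) ≥ 19·C(z/19, 2) = z(z − 19)/(2·19), giving z² − 19z − 19·82·81 ≤ 0 and hence z ≤ (1/2)[19 + √(361 + 4·126198)] = (1/2)[19 + √505153] ≈ (1/2)(19 + 710.7412) = 364.8706.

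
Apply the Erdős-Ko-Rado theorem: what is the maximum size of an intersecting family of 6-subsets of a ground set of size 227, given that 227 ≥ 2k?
max |F| = C(226, 5) = 4699109520

Erdős-Ko-Rado (1961): when n ≥ 2k, max |F| = C(n−1, k−1). The bound is attained by the star {A : i ∈ A} for any fixed i ∈ [n]. Here C(227−1, 6−1) = C(226, 5) = 4699109520.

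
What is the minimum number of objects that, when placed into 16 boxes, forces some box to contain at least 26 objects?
n = (26 − 1)·16 + 1 = 401

By the generalised pigeonhole principle, to guarantee some box contains ≥ r objects we need more than (r − 1) · k objects total. Threshold: n = (r − 1) · k + 1. With r = 26 and k = 16: n = 25 · 16 + 1 = 400 + 1 = 401. For n = 400 = 25 · 16, we can put exactly 25 objects in every box, avoiding 26 in any single one — so 401 is tight.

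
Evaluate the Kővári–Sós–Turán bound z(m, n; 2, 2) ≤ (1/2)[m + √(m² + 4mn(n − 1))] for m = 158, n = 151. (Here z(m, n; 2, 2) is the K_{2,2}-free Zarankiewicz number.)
z(158, 151; 2, 2) ≤ (1/2)[158 + √(158² + 4·158·151·150)] = (1/2)[158 + √14339764] = 1972.394

Kővári–Sós–Turán: let r_1, ..., r_158 be the row sums and z = Σ r_i the total number of 1s. Each pair of columns can share at most one row with both entries 1 (else a 2×2 all-ones block appears), so Σ_i C(r_i, 2) ≤ C(151, 2) = 11325. By convexity Σ_i C(r_i, 2) ≥ 158·C(z/158, 2) = z(z − 158)/(2·158), giving z² − 158z − 158·151·150 ≤ 0 and hence z ≤ (1/2)[158 + √(24964 + 4·3578700)] = (1/2)[158 + √14339764] ≈ (1/2)(158 + 3786.7881) = 1972.394.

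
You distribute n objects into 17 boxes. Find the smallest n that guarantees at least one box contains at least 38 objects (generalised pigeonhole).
n = (38 − 1)·17 + 1 = 630

By the generalised pigeonhole principle, to guarantee some box contains ≥ r objects we need more than (r − 1) · k objects total. Threshold: n = (r − 1) · k + 1. With r = 38 and k = 17: n = 37 · 17 + 1 = 629 + 1 = 630. For n = 629 = 37 · 17, we can put exactly 37 objects in every box, avoiding 38 in any single one — so 630 is tight.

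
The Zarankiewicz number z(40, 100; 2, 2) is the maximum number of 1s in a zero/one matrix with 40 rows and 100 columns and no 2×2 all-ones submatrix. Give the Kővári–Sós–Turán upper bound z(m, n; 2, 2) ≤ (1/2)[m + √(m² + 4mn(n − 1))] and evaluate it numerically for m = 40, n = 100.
z(40, 100; 2, 2) ≤ (1/2)[40 + √(40² + 4·40·100·99)] = (1/2)[40 + √1585600] = 649.603

Kővári–Sós–Turán: let r_1, ..., r_40 be the row sums and z = Σ r_i the total number of 1s. Each pair of columns can share at most one row with both entries 1 (else a 2×2 all-ones block appears), so Σ_i C(r_i, 2) ≤ C(100, 2) = 4950. By convexity Σ_i C(r_i, 2) ≥ 40·C(z/40, 2) = z(z − 40)/(2·40), giving z² − 40z − 40·100·99 ≤ 0 and hence z ≤ (1/2)[40 + √(1600 + 4·396000)] = (1/2)[40 + √1585600] ≈ (1/2)(40 + 1259.2061) = 649.603.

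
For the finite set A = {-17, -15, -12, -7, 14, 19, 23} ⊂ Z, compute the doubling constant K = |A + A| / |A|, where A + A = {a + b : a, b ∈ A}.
K = |A + A| / |A| = 25/7

Enumerate A + A = {a + b : a, b ∈ A}. With |A| = 7, there are |A|^2 = 49 ordered sum pairs; collecting distinct values, A + A = {-34, -32, -30, -29, -27, -24, -22, -19, -14, -3, -1, 2, 4, 6, 7, 8, 11, 12, 16, 28, 33, 37, 38, 42, 46}, so |A + A| = 25. Thus K = 25/7. For comparison, the minimum possible |A + A| over all 7-element sets is 2·7 − 1 = 13 (so min K = 13/7), attained only by arithmetic progressions.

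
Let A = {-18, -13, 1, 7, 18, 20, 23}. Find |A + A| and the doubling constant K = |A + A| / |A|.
K = |A + A| / |A| = 26/7

Enumerate A + A = {a + b : a, b ∈ A}. With |A| = 7, there are |A|^2 = 49 ordered sum pairs; collecting distinct values, A + A = {-36, -31, -26, -17, -12, -11, -6, 0, 2, 5, 7, 8, 10, 14, 19, 21, 24, 25, 27, 30, 36, 38, 40, 41, 43, 46}, so |A + A| = 26. Thus K = 26/7. For comparison, the minimum possible |A + A| over all 7-element sets is 2·7 − 1 = 13 (so min K = 13/7), attained only by arithmetic progressions.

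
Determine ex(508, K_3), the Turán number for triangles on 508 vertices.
ex(508, K_3) = ⌊508^2/4⌋ = 64516

Mantel (1907): a triangle-free graph on n vertices has at most ⌊n^2/4⌋ edges, with equality for the complete bipartite graph K_{⌊n/2⌋, ⌈n/2⌉}. For n = 508: ⌊508^2/4⌋ = ⌊258064/4⌋ = 64516. The extremal graph is K_{254, 254}, which has 254·254 = 64516 edges.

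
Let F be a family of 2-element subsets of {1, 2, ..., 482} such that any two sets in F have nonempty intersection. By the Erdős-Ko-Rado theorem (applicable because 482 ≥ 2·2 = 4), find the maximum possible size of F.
max |F| = C(481, 1) = 481

Erdős-Ko-Rado (1961): when n ≥ 2k, max |F| = C(n−1, k−1). The bound is attained by the star {A : i ∈ A} for any fixed i ∈ [n]. Here C(482−1, 2−1) = C(481, 1) = 481.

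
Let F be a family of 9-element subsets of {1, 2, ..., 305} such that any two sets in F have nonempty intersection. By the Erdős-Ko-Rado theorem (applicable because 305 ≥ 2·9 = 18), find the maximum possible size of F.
max |F| = C(304, 8) = 1648672081403490

Erdős-Ko-Rado (1961): when n ≥ 2k, max |F| = C(n−1, k−1). The bound is attained by the star {A : i ∈ A} for any fixed i ∈ [n]. Here C(305−1, 9−1) = C(304, 8) = 1648672081403490.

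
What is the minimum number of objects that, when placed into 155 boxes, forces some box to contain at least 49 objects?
n = (49 − 1)·155 + 1 = 7441

By the generalised pigeonhole principle, to guarantee some box contains ≥ r objects we need more than (r − 1) · k objects total. Threshold: n = (r − 1) · k + 1. With r = 49 and k = 155: n = 48 · 155 + 1 = 7440 + 1 = 7441. For n = 7440 = 48 · 155, we can put exactly 48 objects in every box, avoiding 49 in any single one — so 7441 is tight.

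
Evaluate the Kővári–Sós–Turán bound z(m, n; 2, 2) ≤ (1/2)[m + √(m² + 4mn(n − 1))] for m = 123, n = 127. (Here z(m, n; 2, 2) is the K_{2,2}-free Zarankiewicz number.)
z(123, 127; 2, 2) ≤ (1/2)[123 + √(123² + 4·123·127·126)] = (1/2)[123 + √7888113] = 1465.7892

Kővári–Sós–Turán: let r_1, ..., r_123 be the row sums and z = Σ r_i the total number of 1s. Each pair of columns can share at most one row with both entries 1 (else a 2×2 all-ones block appears), so Σ_i C(r_i, 2) ≤ C(127, 2) = 8001. By convexity Σ_i C(r_i, 2) ≥ 123·C(z/123, 2) = z(z − 123)/(2·123), giving z² − 123z − 123·127·126 ≤ 0 and hence z ≤ (1/2)[123 + √(15129 + 4·1968246)] = (1/2)[123 + √7888113] ≈ (1/2)(123 + 2808.5785) = 1465.7892.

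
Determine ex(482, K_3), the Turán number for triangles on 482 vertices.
ex(482, K_3) = ⌊482^2/4⌋ = 58081

Mantel (1907): a triangle-free graph on n vertices has at most ⌊n^2/4⌋ edges, with equality for the complete bipartite graph K_{⌊n/2⌋, ⌈n/2⌉}. For n = 482: ⌊482^2/4⌋ = ⌊232324/4⌋ = 58081. The extremal graph is K_{241, 241}, which has 241·241 = 58081 edges.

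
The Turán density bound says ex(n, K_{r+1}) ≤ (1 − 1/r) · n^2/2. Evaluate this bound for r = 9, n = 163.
Turán density bound = (8/9) · 163^2/2 = 106276/9 ≈ 11808.4444

Turán's theorem: ex(n, K_{r+1}) is achieved by the complete r-partite Turán graph T(n, r) with parts as balanced as possible, and is at most (1 − 1/r) · n^2/2. For r = 9, n = 163: the density bound is (8/9) · 26569/2 = 106276/9 ≈ 11808.4444. The integer-valued extremum is e(T(163, 9)) = 11808, which is strictly less than the density bound 106276/9 since 9 ∤ 163 (the parts of T(163, 9) cannot all be equal).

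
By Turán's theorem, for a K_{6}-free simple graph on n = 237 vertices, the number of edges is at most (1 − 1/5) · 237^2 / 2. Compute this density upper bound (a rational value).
Turán density bound = (4/5) · 237^2/2 = 112338/5 ≈ 22467.6

Turán's theorem: ex(n, K_{r+1}) is achieved by the complete r-partite Turán graph T(n, r) with parts as balanced as possible, and is at most (1 − 1/r) · n^2/2. For r = 5, n = 237: the density bound is (4/5) · 56169/2 = 112338/5 ≈ 22467.6. The integer-valued extremum is e(T(237, 5)) = 22467, which is strictly less than the density bound 112338/5 since 5 ∤ 237 (the parts of T(237, 5) cannot all be equal).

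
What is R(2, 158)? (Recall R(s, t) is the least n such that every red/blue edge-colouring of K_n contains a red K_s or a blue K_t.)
R(2, 158) = 158

R(2, k) = k for all k ≥ 2: in a 2-colouring of K_k, either some edge is red (a red K_2) or all edges are blue (a blue K_k). And K_{157} coloured all-blue has no blue K_158, so R(2, 158) > 157. Hence R(2, 158) = 158.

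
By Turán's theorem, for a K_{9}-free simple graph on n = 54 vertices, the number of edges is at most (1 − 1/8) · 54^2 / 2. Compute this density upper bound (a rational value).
Turán density bound = (7/8) · 54^2/2 = 5103/4 ≈ 1275.75

Turán's theorem: ex(n, K_{r+1}) is achieved by the complete r-partite Turán graph T(n, r) with parts as balanced as possible, and is at most (1 − 1/r) · n^2/2. For r = 8, n = 54: the density bound is (7/8) · 2916/2 = 5103/4 ≈ 1275.75. The integer-valued extremum is e(T(54, 8)) = 1275, which is strictly less than the density bound 5103/4 since 8 ∤ 54 (the parts of T(54, 8) cannot all be equal).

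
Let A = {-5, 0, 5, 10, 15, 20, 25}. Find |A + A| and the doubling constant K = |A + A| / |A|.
K = |A + A| / |A| = 13/7

Enumerate A + A = {a + b : a, b ∈ A}. With |A| = 7, there are |A|^2 = 49 ordered sum pairs; collecting distinct values, A + A = {-10, -5, 0, 5, 10, 15, 20, 25, 30, 35, 40, 45, 50}, so |A + A| = 13. Thus K = 13/7. Here |A + A| = 2|A| − 1 = 13, the minimum possible — so K = 13/7 is minimal, which holds iff A is an arithmetic progression.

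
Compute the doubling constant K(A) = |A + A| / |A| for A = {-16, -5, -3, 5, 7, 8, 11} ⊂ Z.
K = |A + A| / |A| = 25/7

Enumerate A + A = {a + b : a, b ∈ A}. With |A| = 7, there are |A|^2 = 49 ordered sum pairs; collecting distinct values, A + A = {-32, -21, -19, -11, -10, -9, -8, -6, -5, 0, 2, 3, 4, 5, 6, 8, 10, 12, 13, 14, 15, 16, 18, 19, 22}, so |A + A| = 25. Thus K = 25/7. For comparison, the minimum possible |A + A| over all 7-element sets is 2·7 − 1 = 13 (so min K = 13/7), attained only by arithmetic progressions.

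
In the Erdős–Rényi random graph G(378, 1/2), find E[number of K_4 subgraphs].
E[# K_4] = C(378, 4) · (1/2)^C(4, 2) = 837222750 / 2^6 = 418611375/32 = 13081605.46875

For each 4-subset S of vertices (there are C(378, 4) = 837222750 such S), let X_S = 1 if S induces a K_4 (all C(4, 2) = 6 edges present). Then P(X_S = 1) = (1/2)^6 = 1/64. By linearity of expectation, E[# K_4] = C(378, 4) · (1/2)^6 = 837222750 / 64 = 418611375/32 = 13081605.46875.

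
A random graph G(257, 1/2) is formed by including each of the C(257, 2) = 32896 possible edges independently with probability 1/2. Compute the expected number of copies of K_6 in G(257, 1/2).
E[# K_6] = C(257, 6) · (1/2)^C(6, 2) = 377342351232 / 2^15 = 2947987119/256 ≈ 11515574.683594

For each 6-subset S of vertices (there are C(257, 6) = 377342351232 such S), let X_S = 1 if S induces a K_6 (all C(6, 2) = 15 edges present). Then P(X_S = 1) = (1/2)^15 = 1/32768. By linearity of expectation, E[# K_6] = C(257, 6) · (1/2)^15 = 377342351232 / 32768 = 2947987119/256 ≈ 11515574.683594.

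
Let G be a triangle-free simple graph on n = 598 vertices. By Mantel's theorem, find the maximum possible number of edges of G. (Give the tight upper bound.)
ex(598, K_3) = ⌊598^2/4⌋ = 89401

Mantel (1907): a triangle-free graph on n vertices has at most ⌊n^2/4⌋ edges, with equality for the complete bipartite graph K_{⌊n/2⌋, ⌈n/2⌉}. For n = 598: ⌊598^2/4⌋ = ⌊357604/4⌋ = 89401. The extremal graph is K_{299, 299}, which has 299·299 = 89401 edges.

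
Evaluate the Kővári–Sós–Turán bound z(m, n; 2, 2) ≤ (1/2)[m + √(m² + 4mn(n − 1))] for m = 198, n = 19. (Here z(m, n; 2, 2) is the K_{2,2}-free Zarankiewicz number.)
z(198, 19; 2, 2) ≤ (1/2)[198 + √(198² + 4·198·19·18)] = (1/2)[198 + √310068] = 377.4187

Kővári–Sós–Turán: let r_1, ..., r_198 be the row sums and z = Σ r_i the total number of 1s. Each pair of columns can share at most one row with both entries 1 (else a 2×2 all-ones block appears), so Σ_i C(r_i, 2) ≤ C(19, 2) = 171. By convexity Σ_i C(r_i, 2) ≥ 198·C(z/198, 2) = z(z − 198)/(2·198), giving z² − 198z − 198·19·18 ≤ 0 and hence z ≤ (1/2)[198 + √(39204 + 4·67716)] = (1/2)[198 + √310068] ≈ (1/2)(198 + 556.8375) = 377.4187.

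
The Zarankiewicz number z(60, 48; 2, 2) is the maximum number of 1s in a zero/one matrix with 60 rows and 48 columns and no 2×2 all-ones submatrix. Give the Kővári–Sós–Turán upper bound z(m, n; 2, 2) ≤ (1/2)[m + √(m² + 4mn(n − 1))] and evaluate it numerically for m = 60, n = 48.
z(60, 48; 2, 2) ≤ (1/2)[60 + √(60² + 4·60·48·47)] = (1/2)[60 + √545040] = 399.1341

Kővári–Sós–Turán: let r_1, ..., r_60 be the row sums and z = Σ r_i the total number of 1s. Each pair of columns can share at most one row with both entries 1 (else a 2×2 all-ones block appears), so Σ_i C(r_i, 2) ≤ C(48, 2) = 1128. By convexity Σ_i C(r_i, 2) ≥ 60·C(z/60, 2) = z(z − 60)/(2·60), giving z² − 60z − 60·48·47 ≤ 0 and hence z ≤ (1/2)[60 + √(3600 + 4·135360)] = (1/2)[60 + √545040] ≈ (1/2)(60 + 738.2682) = 399.1341.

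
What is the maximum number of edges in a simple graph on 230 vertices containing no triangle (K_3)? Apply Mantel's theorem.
ex(230, K_3) = ⌊230^2/4⌋ = 13225

Mantel (1907): a triangle-free graph on n vertices has at most ⌊n^2/4⌋ edges, with equality for the complete bipartite graph K_{⌊n/2⌋, ⌈n/2⌉}. For n = 230: ⌊230^2/4⌋ = ⌊52900/4⌋ = 13225. The extremal graph is K_{115, 115}, which has 115·115 = 13225 edges.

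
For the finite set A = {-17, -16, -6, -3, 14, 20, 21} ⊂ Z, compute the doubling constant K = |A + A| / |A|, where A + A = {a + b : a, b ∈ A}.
K = |A + A| / |A| = 27/7

Enumerate A + A = {a + b : a, b ∈ A}. With |A| = 7, there are |A|^2 = 49 ordered sum pairs; collecting distinct values, A + A = {-34, -33, -32, -23, -22, -20, -19, -12, -9, -6, -3, -2, 3, 4, 5, 8, 11, 14, 15, 17, 18, 28, 34, 35, 40, 41, 42}, so |A + A| = 27. Thus K = 27/7. For comparison, the minimum possible |A + A| over all 7-element sets is 2·7 − 1 = 13 (so min K = 13/7), attained only by arithmetic progressions.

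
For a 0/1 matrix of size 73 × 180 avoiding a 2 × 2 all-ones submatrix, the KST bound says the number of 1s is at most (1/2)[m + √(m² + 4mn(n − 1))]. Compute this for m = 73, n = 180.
z(73, 180; 2, 2) ≤ (1/2)[73 + √(73² + 4·73·180·179)] = (1/2)[73 + √9413569] = 1570.577

Kővári–Sós–Turán: let r_1, ..., r_73 be the row sums and z = Σ r_i the total number of 1s. Each pair of columns can share at most one row with both entries 1 (else a 2×2 all-ones block appears), so Σ_i C(r_i, 2) ≤ C(180, 2) = 16110. By convexity Σ_i C(r_i, 2) ≥ 73·C(z/73, 2) = z(z − 73)/(2·73), giving z² − 73z − 73·180·179 ≤ 0 and hence z ≤ (1/2)[73 + √(5329 + 4·2352060)] = (1/2)[73 + √9413569] ≈ (1/2)(73 + 3068.154) = 1570.577.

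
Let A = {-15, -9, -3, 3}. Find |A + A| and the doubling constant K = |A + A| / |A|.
K = |A + A| / |A| = 7/4

Enumerate A + A = {a + b : a, b ∈ A}. With |A| = 4, there are |A|^2 = 16 ordered sum pairs; collecting distinct values, A + A = {-30, -24, -18, -12, -6, 0, 6}, so |A + A| = 7. Thus K = 7/4. Here |A + A| = 2|A| − 1 = 7, the minimum possible — so K = 7/4 is minimal, which holds iff A is an arithmetic progression.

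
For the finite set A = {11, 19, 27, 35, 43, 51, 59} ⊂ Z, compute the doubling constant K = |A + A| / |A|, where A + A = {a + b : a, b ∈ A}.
K = |A + A| / |A| = 13/7

Enumerate A + A = {a + b : a, b ∈ A}. With |A| = 7, there are |A|^2 = 49 ordered sum pairs; collecting distinct values, A + A = {22, 30, 38, 46, 54, 62, 70, 78, 86, 94, 102, 110, 118}, so |A + A| = 13. Thus K = 13/7. Here |A + A| = 2|A| − 1 = 13, the minimum possible — so K = 13/7 is minimal, which holds iff A is an arithmetic progression.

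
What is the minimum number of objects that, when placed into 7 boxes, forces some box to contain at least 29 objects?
n = (29 − 1)·7 + 1 = 197

By the generalised pigeonhole principle, to guarantee some box contains ≥ r objects we need more than (r − 1) · k objects total. Threshold: n = (r − 1) · k + 1. With r = 29 and k = 7: n = 28 · 7 + 1 = 196 + 1 = 197. For n = 196 = 28 · 7, we can put exactly 28 objects in every box, avoiding 29 in any single one — so 197 is tight.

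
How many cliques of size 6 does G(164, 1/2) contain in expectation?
E[# K_6] = C(164, 6) · (1/2)^C(6, 2) = 24635248848 / 2^15 = 1539703053/2048 ≈ 751808.131348

For each 6-subset S of vertices (there are C(164, 6) = 24635248848 such S), let X_S = 1 if S induces a K_6 (all C(6, 2) = 15 edges present). Then P(X_S = 1) = (1/2)^15 = 1/32768. By linearity of expectation, E[# K_6] = C(164, 6) · (1/2)^15 = 24635248848 / 32768 = 1539703053/2048 ≈ 751808.131348.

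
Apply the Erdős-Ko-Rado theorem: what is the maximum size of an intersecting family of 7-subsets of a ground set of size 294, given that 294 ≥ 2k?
max |F| = C(293, 6) = 834640189104

Erdős-Ko-Rado (1961): when n ≥ 2k, max |F| = C(n−1, k−1). The bound is attained by the star {A : i ∈ A} for any fixed i ∈ [n]. Here C(294−1, 7−1) = C(293, 6) = 834640189104.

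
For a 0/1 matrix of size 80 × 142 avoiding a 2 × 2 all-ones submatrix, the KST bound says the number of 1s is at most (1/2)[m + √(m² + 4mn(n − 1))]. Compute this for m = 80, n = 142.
z(80, 142; 2, 2) ≤ (1/2)[80 + √(80² + 4·80·142·141)] = (1/2)[80 + √6413440] = 1306.2385

Kővári–Sós–Turán: let r_1, ..., r_80 be the row sums and z = Σ r_i the total number of 1s. Each pair of columns can share at most one row with both entries 1 (else a 2×2 all-ones block appears), so Σ_i C(r_i, 2) ≤ C(142, 2) = 10011. By convexity Σ_i C(r_i, 2) ≥ 80·C(z/80, 2) = z(z − 80)/(2·80), giving z² − 80z − 80·142·141 ≤ 0 and hence z ≤ (1/2)[80 + √(6400 + 4·1601760)] = (1/2)[80 + √6413440] ≈ (1/2)(80 + 2532.477) = 1306.2385.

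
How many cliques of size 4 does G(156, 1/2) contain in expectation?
E[# K_4] = C(156, 4) · (1/2)^C(4, 2) = 23738715 / 2^6 = 370917.421875

For each 4-subset S of vertices (there are C(156, 4) = 23738715 such S), let X_S = 1 if S induces a K_4 (all C(4, 2) = 6 edges present). Then P(X_S = 1) = (1/2)^6 = 1/64. By linearity of expectation, E[# K_4] = C(156, 4) · (1/2)^6 = 23738715 / 64 = 370917.421875.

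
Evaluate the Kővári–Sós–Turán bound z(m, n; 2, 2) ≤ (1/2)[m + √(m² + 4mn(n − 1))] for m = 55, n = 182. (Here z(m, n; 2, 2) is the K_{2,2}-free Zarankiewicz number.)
z(55, 182; 2, 2) ≤ (1/2)[55 + √(55² + 4·55·182·181)] = (1/2)[55 + √7250265] = 1373.8158

Kővári–Sós–Turán: let r_1, ..., r_55 be the row sums and z = Σ r_i the total number of 1s. Each pair of columns can share at most one row with both entries 1 (else a 2×2 all-ones block appears), so Σ_i C(r_i, 2) ≤ C(182, 2) = 16471. By convexity Σ_i C(r_i, 2) ≥ 55·C(z/55, 2) = z(z − 55)/(2·55), giving z² − 55z − 55·182·181 ≤ 0 and hence z ≤ (1/2)[55 + √(3025 + 4·1811810)] = (1/2)[55 + √7250265] ≈ (1/2)(55 + 2692.6316) = 1373.8158.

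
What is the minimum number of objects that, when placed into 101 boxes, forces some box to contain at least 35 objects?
n = (35 − 1)·101 + 1 = 3435

By the generalised pigeonhole principle, to guarantee some box contains ≥ r objects we need more than (r − 1) · k objects total. Threshold: n = (r − 1) · k + 1. With r = 35 and k = 101: n = 34 · 101 + 1 = 3434 + 1 = 3435. For n = 3434 = 34 · 101, we can put exactly 34 objects in every box, avoiding 35 in any single one — so 3435 is tight.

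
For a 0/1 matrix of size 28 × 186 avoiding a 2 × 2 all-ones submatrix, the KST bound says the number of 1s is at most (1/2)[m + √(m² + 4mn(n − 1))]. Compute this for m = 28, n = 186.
z(28, 186; 2, 2) ≤ (1/2)[28 + √(28² + 4·28·186·185)] = (1/2)[28 + √3854704] = 995.67

Kővári–Sós–Turán: let r_1, ..., r_28 be the row sums and z = Σ r_i the total number of 1s. Each pair of columns can share at most one row with both entries 1 (else a 2×2 all-ones block appears), so Σ_i C(r_i, 2) ≤ C(186, 2) = 17205. By convexity Σ_i C(r_i, 2) ≥ 28·C(z/28, 2) = z(z − 28)/(2·28), giving z² − 28z − 28·186·185 ≤ 0 and hence z ≤ (1/2)[28 + √(784 + 4·963480)] = (1/2)[28 + √3854704] ≈ (1/2)(28 + 1963.34) = 995.67.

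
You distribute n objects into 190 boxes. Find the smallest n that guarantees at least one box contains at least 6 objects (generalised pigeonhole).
n = (6 − 1)·190 + 1 = 951

By the generalised pigeonhole principle, to guarantee some box contains ≥ r objects we need more than (r − 1) · k objects total. Threshold: n = (r − 1) · k + 1. With r = 6 and k = 190: n = 5 · 190 + 1 = 950 + 1 = 951. For n = 950 = 5 · 190, we can put exactly 5 objects in every box, avoiding 6 in any single one — so 951 is tight.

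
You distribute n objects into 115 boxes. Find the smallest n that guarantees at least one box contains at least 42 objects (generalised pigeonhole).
n = (42 − 1)·115 + 1 = 4716

By the generalised pigeonhole principle, to guarantee some box contains ≥ r objects we need more than (r − 1) · k objects total. Threshold: n = (r − 1) · k + 1. With r = 42 and k = 115: n = 41 · 115 + 1 = 4715 + 1 = 4716. For n = 4715 = 41 · 115, we can put exactly 41 objects in every box, avoiding 42 in any single one — so 4716 is tight.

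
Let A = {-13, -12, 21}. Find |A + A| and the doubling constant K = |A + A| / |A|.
K = |A + A| / |A| = 6/3 = 2

Enumerate A + A = {a + b : a, b ∈ A}. With |A| = 3, there are |A|^2 = 9 ordered sum pairs; collecting distinct values, A + A = {-26, -25, -24, 8, 9, 42}, so |A + A| = 6. Thus K = 6/3 = 2. For comparison, the minimum possible |A + A| over all 3-element sets is 2·3 − 1 = 5 (so min K = 5/3), attained only by arithmetic progressions.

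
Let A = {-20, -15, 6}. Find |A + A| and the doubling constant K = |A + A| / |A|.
K = |A + A| / |A| = 6/3 = 2

Enumerate A + A = {a + b : a, b ∈ A}. With |A| = 3, there are |A|^2 = 9 ordered sum pairs; collecting distinct values, A + A = {-40, -35, -30, -14, -9, 12}, so |A + A| = 6. Thus K = 6/3 = 2. For comparison, the minimum possible |A + A| over all 3-element sets is 2·3 − 1 = 5 (so min K = 5/3), attained only by arithmetic progressions.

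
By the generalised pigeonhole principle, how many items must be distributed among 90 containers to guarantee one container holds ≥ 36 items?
n = (36 − 1)·90 + 1 = 3151

By the generalised pigeonhole principle, to guarantee some box contains ≥ r objects we need more than (r − 1) · k objects total. Threshold: n = (r − 1) · k + 1. With r = 36 and k = 90: n = 35 · 90 + 1 = 3150 + 1 = 3151. For n = 3150 = 35 · 90, we can put exactly 35 objects in every box, avoiding 36 in any single one — so 3151 is tight.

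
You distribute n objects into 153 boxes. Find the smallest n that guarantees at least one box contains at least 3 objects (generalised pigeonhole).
n = (3 − 1)·153 + 1 = 307

By the generalised pigeonhole principle, to guarantee some box contains ≥ r objects we need more than (r − 1) · k objects total. Threshold: n = (r − 1) · k + 1. With r = 3 and k = 153: n = 2 · 153 + 1 = 306 + 1 = 307. For n = 306 = 2 · 153, we can put exactly 2 objects in every box, avoiding 3 in any single one — so 307 is tight.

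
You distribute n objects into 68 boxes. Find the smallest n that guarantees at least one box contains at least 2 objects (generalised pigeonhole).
n = (2 − 1)·68 + 1 = 69

By the generalised pigeonhole principle, to guarantee some box contains ≥ r objects we need more than (r − 1) · k objects total. Threshold: n = (r − 1) · k + 1. With r = 2 and k = 68: n = 1 · 68 + 1 = 68 + 1 = 69. For n = 68 = 1 · 68, we can put exactly 1 objects in every box, avoiding 2 in any single one — so 69 is tight.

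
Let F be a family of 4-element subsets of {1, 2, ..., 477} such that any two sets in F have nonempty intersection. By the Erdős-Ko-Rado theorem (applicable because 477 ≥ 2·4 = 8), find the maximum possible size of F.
max |F| = C(476, 3) = 17861900

The Erdős-Ko-Rado theorem states: for n ≥ 2k, an intersecting family of k-subsets of an n-element set has size at most C(n − 1, k − 1), with equality for 'star' families {A ⊆ [n] : |A| = k, i ∈ A} (fix an element i). For n = 477, k = 4: C(476, 3) = 17861900.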